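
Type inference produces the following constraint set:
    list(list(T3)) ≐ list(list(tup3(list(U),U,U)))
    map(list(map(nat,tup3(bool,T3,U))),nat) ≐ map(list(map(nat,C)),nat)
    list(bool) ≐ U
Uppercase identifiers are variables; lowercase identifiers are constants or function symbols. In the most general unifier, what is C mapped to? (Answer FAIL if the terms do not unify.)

tup3(bool,tup3(list(list(bool)),list(bool),list(bool)),list(bool))

Decompose list/1: list(T3) ≐ list(tup3(list(U),U,U)).
Decompose list/1: T3 ≐ tup3(list(U),U,U).
Bind T3 := tup3(list(U),U,U); substituting into the one remaining equation that mentions T3 gives: map(list(map(nat,tup3(bool,tup3(list(U),U,U),U))),nat) ≐ map(list(map(nat,C)),nat).
Decompose map/2: list(map(nat,tup3(bool,tup3(list(U),U,U),U))) ≐ list(map(nat,C)),  nat ≐ nat.
Decompose list/1: map(nat,tup3(bool,tup3(list(U),U,U),U)) ≐ map(nat,C).
Decompose map/2: nat ≐ nat,  tup3(bool,tup3(list(U),U,U),U) ≐ C.
Delete trivial equation nat ≐ nat.
Bind C := tup3(bool,tup3(list(U),U,U),U); no other remaining equation mentions C.
Delete trivial equation nat ≐ nat.
Bind U := list(bool). Substituting into the earlier bindings gives T3 := tup3(list(list(bool)),list(bool),list(bool)), C := tup3(bool,tup3(list(list(bool)),list(bool),list(bool)),list(bool)).
MGU = { T3 -> tup3(list(list(bool)),list(bool),list(bool)), C -> tup3(bool,tup3(list(list(bool)),list(bool),list(bool)),list(bool)), U -> list(bool) }, so C -> tup3(bool,tup3(list(list(bool)),list(bool),list(bool)),list(bool)).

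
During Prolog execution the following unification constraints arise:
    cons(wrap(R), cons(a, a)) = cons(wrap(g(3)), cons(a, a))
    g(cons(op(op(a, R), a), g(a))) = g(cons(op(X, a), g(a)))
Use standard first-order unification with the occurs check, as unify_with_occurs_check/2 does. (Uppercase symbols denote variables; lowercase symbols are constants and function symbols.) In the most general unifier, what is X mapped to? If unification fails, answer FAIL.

Decompose cons/2: wrap(R) = wrap(g(3)),  cons(a, a) = cons(a, a).
Decompose wrap/1: R = g(3).
Bind R := g(3); substituting into the one remaining equation that mentions R gives: g(cons(op(op(a, g(3)), a), g(a))) = g(cons(op(X, a), g(a))).
Delete trivial equation cons(a, a) = cons(a, a).
Decompose g/1: cons(op(op(a, g(3)), a), g(a)) = cons(op(X, a), g(a)).
Decompose cons/2: op(op(a, g(3)), a) = op(X, a),  g(a) = g(a).
Decompose op/2: op(a, g(3)) = X,  a = a.
Bind X := op(a, g(3)); no other remaining equation mentions X.
Delete trivial equation a = a.
Delete trivial equation g(a) = g(a).
MGU = { R ↦ g(3), X ↦ op(a, g(3)) }, so X ↦ op(a, g(3)).

op(a, g(3))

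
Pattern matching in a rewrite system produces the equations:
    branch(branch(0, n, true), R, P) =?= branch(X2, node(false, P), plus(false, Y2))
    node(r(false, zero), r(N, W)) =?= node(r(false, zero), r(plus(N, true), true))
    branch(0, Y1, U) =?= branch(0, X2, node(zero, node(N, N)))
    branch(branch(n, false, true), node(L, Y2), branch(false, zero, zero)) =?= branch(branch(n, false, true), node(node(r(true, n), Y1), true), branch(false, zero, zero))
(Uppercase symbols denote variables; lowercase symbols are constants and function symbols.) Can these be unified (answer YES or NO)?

NO

Decompose branch/3: branch(0, n, true) =?= X2,  R =?= node(false, P),  P =?= plus(false, Y2).
Bind X2 := branch(0, n, true); substituting into the one remaining equation that mentions X2 gives: branch(0, Y1, U) =?= branch(0, branch(0, n, true), node(zero, node(N, N))).
Bind R := node(false, P); no other remaining equation mentions R.
Bind P := plus(false, Y2); no other remaining equation mentions P. Substituting into the earlier binding gives R := node(false, plus(false, Y2)).
Decompose node/2: r(false, zero) =?= r(false, zero),  r(N, W) =?= r(plus(N, true), true).
Delete trivial equation r(false, zero) =?= r(false, zero).
Decompose r/2: N =?= plus(N, true),  W =?= true.
Occurs check fails: N occurs in plus(N, true); the equation N =?= plus(N, true) has no finite solution.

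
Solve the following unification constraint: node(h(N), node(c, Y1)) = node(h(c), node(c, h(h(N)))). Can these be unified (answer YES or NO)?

YES

Decompose node/2: h(N) = h(c),  node(c, Y1) = node(c, h(h(N))).
Decompose h/1: N = c.
Bind N := c; substituting into the remaining equation gives: node(c, Y1) = node(c, h(h(c))).
Decompose node/2: c = c,  Y1 = h(h(c)).
Delete trivial equation c = c.
Bind Y1 := h(h(c)).
No equations remain and no clash or occurs-check failure arose, so a unifier exists.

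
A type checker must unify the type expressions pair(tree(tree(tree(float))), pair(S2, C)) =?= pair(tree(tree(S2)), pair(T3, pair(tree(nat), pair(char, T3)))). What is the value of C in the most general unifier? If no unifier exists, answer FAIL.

pair(tree(nat), pair(char, tree(float)))

Decompose pair/2: tree(tree(tree(float))) =?= tree(tree(S2)),  pair(S2, C) =?= pair(T3, pair(tree(nat), pair(char, T3))).
Decompose tree/1: tree(tree(float)) =?= tree(S2).
Decompose tree/1: tree(float) =?= S2.
Bind S2 := tree(float); substituting into the remaining equation gives: pair(tree(float), C) =?= pair(T3, pair(tree(nat), pair(char, T3))).
Decompose pair/2: tree(float) =?= T3,  C =?= pair(tree(nat), pair(char, T3)).
Bind T3 := tree(float); substituting into the remaining equation gives: C =?= pair(tree(nat), pair(char, tree(float))).
Bind C := pair(tree(nat), pair(char, tree(float))).
MGU = { S2 ↦ tree(float), T3 ↦ tree(float), C ↦ pair(tree(nat), pair(char, tree(float))) }, so C ↦ pair(tree(nat), pair(char, tree(float))).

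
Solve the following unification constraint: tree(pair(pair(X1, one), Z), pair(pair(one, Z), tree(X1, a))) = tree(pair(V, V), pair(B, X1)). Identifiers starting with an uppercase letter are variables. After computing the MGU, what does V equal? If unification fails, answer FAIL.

Decompose tree/2: pair(pair(X1, one), Z) = pair(V, V),  pair(pair(one, Z), tree(X1, a)) = pair(B, X1).
Decompose pair/2: pair(X1, one) = V,  Z = V.
Bind V := pair(X1, one); substituting into the one remaining equation that mentions V gives: Z = pair(X1, one).
Bind Z := pair(X1, one); substituting into the remaining equation gives: pair(pair(one, pair(X1, one)), tree(X1, a)) = pair(B, X1).
Decompose pair/2: pair(one, pair(X1, one)) = B,  tree(X1, a) = X1.
Bind B := pair(one, pair(X1, one)); no other remaining equation mentions B.
Occurs check fails: X1 occurs in tree(X1, a); the equation X1 = tree(X1, a) has no finite solution.

FAIL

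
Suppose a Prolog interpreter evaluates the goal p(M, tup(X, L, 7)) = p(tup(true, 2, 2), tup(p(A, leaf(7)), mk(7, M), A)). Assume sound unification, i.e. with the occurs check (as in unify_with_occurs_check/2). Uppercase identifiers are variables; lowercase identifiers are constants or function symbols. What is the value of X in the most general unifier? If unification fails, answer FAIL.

Decompose p/2: M = tup(true, 2, 2),  tup(X, L, 7) = tup(p(A, leaf(7)), mk(7, M), A).
Bind M := tup(true, 2, 2); substituting into the remaining equation gives: tup(X, L, 7) = tup(p(A, leaf(7)), mk(7, tup(true, 2, 2)), A).
Decompose tup/3: X = p(A, leaf(7)),  L = mk(7, tup(true, 2, 2)),  7 = A.
Bind X := p(A, leaf(7)); no other remaining equation mentions X.
Bind L := mk(7, tup(true, 2, 2)); no other remaining equation mentions L.
Bind A := 7. Substituting into the earlier binding gives X := p(7, leaf(7)).
MGU = { M ↦ tup(true, 2, 2), X ↦ p(7, leaf(7)), L ↦ mk(7, tup(true, 2, 2)), A ↦ 7 }, so X ↦ p(7, leaf(7)).

p(7, leaf(7))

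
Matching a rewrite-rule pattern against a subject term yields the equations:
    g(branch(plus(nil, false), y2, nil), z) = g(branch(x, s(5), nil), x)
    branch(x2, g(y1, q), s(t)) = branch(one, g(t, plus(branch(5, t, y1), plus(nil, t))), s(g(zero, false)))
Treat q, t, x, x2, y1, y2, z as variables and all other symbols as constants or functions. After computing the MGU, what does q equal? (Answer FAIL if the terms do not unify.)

Decompose g/2: branch(plus(nil, false), y2, nil) = branch(x, s(5), nil),  z = x.
Decompose branch/3: plus(nil, false) = x,  y2 = s(5),  nil = nil.
Bind x := plus(nil, false); substituting into the one remaining equation that mentions x gives: z = plus(nil, false).
Bind y2 := s(5); no other remaining equation mentions y2.
Delete trivial equation nil = nil.
Bind z := plus(nil, false); no other remaining equation mentions z.
Decompose branch/3: x2 = one,  g(y1, q) = g(t, plus(branch(5, t, y1), plus(nil, t))),  s(t) = s(g(zero, false)).
Bind x2 := one; no other remaining equation mentions x2.
Decompose g/2: y1 = t,  q = plus(branch(5, t, y1), plus(nil, t)).
Bind y1 := t; substituting into the one remaining equation that mentions y1 gives: q = plus(branch(5, t, t), plus(nil, t)).
Bind q := plus(branch(5, t, t), plus(nil, t)); no other remaining equation mentions q.
Decompose s/1: t = g(zero, false).
Bind t := g(zero, false). Substituting into the earlier bindings gives y1 := g(zero, false), q := plus(branch(5, g(zero, false), g(zero, false)), plus(nil, g(zero, false))).
MGU = { x := plus(nil, false), y2 := s(5), z := plus(nil, false), x2 := one, y1 := g(zero, false), q := plus(branch(5, g(zero, false), g(zero, false)), plus(nil, g(zero, false))), t := g(zero, false) }, so q := plus(branch(5, g(zero, false), g(zero, false)), plus(nil, g(zero, false))).

plus(branch(5, g(zero, false), g(zero, false)), plus(nil, g(zero, false)))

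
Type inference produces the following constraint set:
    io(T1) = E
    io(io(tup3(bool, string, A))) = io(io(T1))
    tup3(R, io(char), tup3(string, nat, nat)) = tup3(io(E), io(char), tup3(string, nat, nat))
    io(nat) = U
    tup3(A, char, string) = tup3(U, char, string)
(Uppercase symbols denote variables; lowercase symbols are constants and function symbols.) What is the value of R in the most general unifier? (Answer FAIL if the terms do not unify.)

Bind E := io(T1); substituting into the one remaining equation that mentions E gives: tup3(R, io(char), tup3(string, nat, nat)) = tup3(io(io(T1)), io(char), tup3(string, nat, nat)).
Decompose io/1: io(tup3(bool, string, A)) = io(T1).
Decompose io/1: tup3(bool, string, A) = T1.
Bind T1 := tup3(bool, string, A); substituting into the one remaining equation that mentions T1 gives: tup3(R, io(char), tup3(string, nat, nat)) = tup3(io(io(tup3(bool, string, A))), io(char), tup3(string, nat, nat)). Substituting into the earlier binding gives E := io(tup3(bool, string, A)).
Decompose tup3/3: R = io(io(tup3(bool, string, A))),  io(char) = io(char),  tup3(string, nat, nat) = tup3(string, nat, nat).
Bind R := io(io(tup3(bool, string, A))); no other remaining equation mentions R.
Delete trivial equation io(char) = io(char).
Delete trivial equation tup3(string, nat, nat) = tup3(string, nat, nat).
Bind U := io(nat); substituting into the remaining equation gives: tup3(A, char, string) = tup3(io(nat), char, string).
Decompose tup3/3: A = io(nat),  char = char,  string = string.
Bind A := io(nat); no other remaining equation mentions A. Substituting into the earlier bindings gives E := io(tup3(bool, string, io(nat))), T1 := tup3(bool, string, io(nat)), R := io(io(tup3(bool, string, io(nat)))).
Delete trivial equation char = char.
Delete trivial equation string = string.
MGU = { E -> io(tup3(bool, string, io(nat))), T1 -> tup3(bool, string, io(nat)), R -> io(io(tup3(bool, string, io(nat)))), U -> io(nat), A -> io(nat) }, so R -> io(io(tup3(bool, string, io(nat)))).

io(io(tup3(bool, string, io(nat))))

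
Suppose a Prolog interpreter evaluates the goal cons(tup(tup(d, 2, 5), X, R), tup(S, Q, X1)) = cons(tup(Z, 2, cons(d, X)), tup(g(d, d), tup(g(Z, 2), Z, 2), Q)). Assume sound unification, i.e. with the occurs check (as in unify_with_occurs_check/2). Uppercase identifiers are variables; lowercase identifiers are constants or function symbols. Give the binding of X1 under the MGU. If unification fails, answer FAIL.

tup(g(tup(d, 2, 5), 2), tup(d, 2, 5), 2)

Decompose cons/2: tup(tup(d, 2, 5), X, R) = tup(Z, 2, cons(d, X)),  tup(S, Q, X1) = tup(g(d, d), tup(g(Z, 2), Z, 2), Q).
Decompose tup/3: tup(d, 2, 5) = Z,  X = 2,  R = cons(d, X).
Bind Z := tup(d, 2, 5); substituting into the one remaining equation that mentions Z gives: tup(S, Q, X1) = tup(g(d, d), tup(g(tup(d, 2, 5), 2), tup(d, 2, 5), 2), Q).
Bind X := 2; substituting into the one remaining equation that mentions X gives: R = cons(d, 2).
Bind R := cons(d, 2); no other remaining equation mentions R.
Decompose tup/3: S = g(d, d),  Q = tup(g(tup(d, 2, 5), 2), tup(d, 2, 5), 2),  X1 = Q.
Bind S := g(d, d); no other remaining equation mentions S.
Bind Q := tup(g(tup(d, 2, 5), 2), tup(d, 2, 5), 2); substituting into the remaining equation gives: X1 = tup(g(tup(d, 2, 5), 2), tup(d, 2, 5), 2).
Bind X1 := tup(g(tup(d, 2, 5), 2), tup(d, 2, 5), 2).
MGU = { Z = tup(d, 2, 5), X = 2, R = cons(d, 2), S = g(d, d), Q = tup(g(tup(d, 2, 5), 2), tup(d, 2, 5), 2), X1 = tup(g(tup(d, 2, 5), 2), tup(d, 2, 5), 2) }, so X1 = tup(g(tup(d, 2, 5), 2), tup(d, 2, 5), 2).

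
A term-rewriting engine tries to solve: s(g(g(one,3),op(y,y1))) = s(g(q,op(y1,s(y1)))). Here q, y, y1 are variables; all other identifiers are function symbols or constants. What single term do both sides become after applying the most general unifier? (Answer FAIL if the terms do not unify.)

Decompose s/1: g(g(one,3),op(y,y1)) = g(q,op(y1,s(y1))).
Decompose g/2: g(one,3) = q,  op(y,y1) = op(y1,s(y1)).
Bind q := g(one,3); no other remaining equation mentions q.
Decompose op/2: y = y1,  y1 = s(y1).
Bind y := y1; no other remaining equation mentions y.
Occurs check fails: y1 occurs in s(y1); the equation y1 = s(y1) has no finite solution.

FAIL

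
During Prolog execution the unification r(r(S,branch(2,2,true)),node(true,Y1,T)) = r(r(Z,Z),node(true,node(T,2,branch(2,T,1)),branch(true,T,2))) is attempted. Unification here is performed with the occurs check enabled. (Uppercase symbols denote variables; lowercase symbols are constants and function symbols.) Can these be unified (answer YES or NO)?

NO

Decompose r/2: r(S,branch(2,2,true)) = r(Z,Z),  node(true,Y1,T) = node(true,node(T,2,branch(2,T,1)),branch(true,T,2)).
Decompose r/2: S = Z,  branch(2,2,true) = Z.
Bind S := Z; no other remaining equation mentions S.
Bind Z := branch(2,2,true); no other remaining equation mentions Z. Substituting into the earlier binding gives S := branch(2,2,true).
Decompose node/3: true = true,  Y1 = node(T,2,branch(2,T,1)),  T = branch(true,T,2).
Delete trivial equation true = true.
Bind Y1 := node(T,2,branch(2,T,1)); no other remaining equation mentions Y1.
Occurs check fails: T occurs in branch(true,T,2); the equation T = branch(true,T,2) has no finite solution.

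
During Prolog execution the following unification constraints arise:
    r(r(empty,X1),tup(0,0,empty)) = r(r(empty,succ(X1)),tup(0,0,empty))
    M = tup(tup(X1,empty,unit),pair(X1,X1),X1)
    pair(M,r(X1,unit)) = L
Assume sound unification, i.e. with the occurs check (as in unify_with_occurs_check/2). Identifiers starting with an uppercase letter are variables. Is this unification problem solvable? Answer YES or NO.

Decompose r/2: r(empty,X1) = r(empty,succ(X1)),  tup(0,0,empty) = tup(0,0,empty).
Decompose r/2: empty = empty,  X1 = succ(X1).
Delete trivial equation empty = empty.
Occurs check fails: X1 occurs in succ(X1); the equation X1 = succ(X1) has no finite solution.

NO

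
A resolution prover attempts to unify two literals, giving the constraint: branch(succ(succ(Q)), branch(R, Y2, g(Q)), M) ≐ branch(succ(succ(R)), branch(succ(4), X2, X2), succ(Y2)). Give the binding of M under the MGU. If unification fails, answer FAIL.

Decompose branch/3: succ(succ(Q)) ≐ succ(succ(R)),  branch(R, Y2, g(Q)) ≐ branch(succ(4), X2, X2),  M ≐ succ(Y2).
Decompose succ/1: succ(Q) ≐ succ(R).
Decompose succ/1: Q ≐ R.
Bind Q := R; substituting into the one remaining equation that mentions Q gives: branch(R, Y2, g(R)) ≐ branch(succ(4), X2, X2).
Decompose branch/3: R ≐ succ(4),  Y2 ≐ X2,  g(R) ≐ X2.
Bind R := succ(4); substituting into the one remaining equation that mentions R gives: g(succ(4)) ≐ X2. Substituting into the earlier binding gives Q := succ(4).
Bind Y2 := X2; substituting into the one remaining equation that mentions Y2 gives: M ≐ succ(X2).
Bind X2 := g(succ(4)); substituting into the remaining equation gives: M ≐ succ(g(succ(4))). Substituting into the earlier binding gives Y2 := g(succ(4)).
Bind M := succ(g(succ(4))).
MGU = { Q := succ(4), R := succ(4), Y2 := g(succ(4)), X2 := g(succ(4)), M := succ(g(succ(4))) }, so M := succ(g(succ(4))).

succ(g(succ(4)))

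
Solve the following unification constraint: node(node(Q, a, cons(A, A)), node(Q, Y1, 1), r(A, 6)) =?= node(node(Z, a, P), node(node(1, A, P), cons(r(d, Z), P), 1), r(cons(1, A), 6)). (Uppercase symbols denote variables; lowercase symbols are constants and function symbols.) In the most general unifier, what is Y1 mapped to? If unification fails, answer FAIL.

FAIL

Decompose node/3: node(Q, a, cons(A, A)) =?= node(Z, a, P),  node(Q, Y1, 1) =?= node(node(1, A, P), cons(r(d, Z), P), 1),  r(A, 6) =?= r(cons(1, A), 6).
Decompose node/3: Q =?= Z,  a =?= a,  cons(A, A) =?= P.
Bind Q := Z; substituting into the one remaining equation that mentions Q gives: node(Z, Y1, 1) =?= node(node(1, A, P), cons(r(d, Z), P), 1).
Delete trivial equation a =?= a.
Bind P := cons(A, A); substituting into the one remaining equation that mentions P gives: node(Z, Y1, 1) =?= node(node(1, A, cons(A, A)), cons(r(d, Z), cons(A, A)), 1).
Decompose node/3: Z =?= node(1, A, cons(A, A)),  Y1 =?= cons(r(d, Z), cons(A, A)),  1 =?= 1.
Bind Z := node(1, A, cons(A, A)); substituting into the one remaining equation that mentions Z gives: Y1 =?= cons(r(d, node(1, A, cons(A, A))), cons(A, A)). Substituting into the earlier binding gives Q := node(1, A, cons(A, A)).
Bind Y1 := cons(r(d, node(1, A, cons(A, A))), cons(A, A)); no other remaining equation mentions Y1.
Delete trivial equation 1 =?= 1.
Decompose r/2: A =?= cons(1, A),  6 =?= 6.
Occurs check fails: A occurs in cons(1, A); the equation A =?= cons(1, A) has no finite solution.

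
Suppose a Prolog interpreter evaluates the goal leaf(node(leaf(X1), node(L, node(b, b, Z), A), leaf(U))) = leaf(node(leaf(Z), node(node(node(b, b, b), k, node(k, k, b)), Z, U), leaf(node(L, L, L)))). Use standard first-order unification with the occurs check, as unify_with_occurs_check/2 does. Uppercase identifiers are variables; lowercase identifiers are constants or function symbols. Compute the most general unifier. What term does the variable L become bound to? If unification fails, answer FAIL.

Decompose leaf/1: node(leaf(X1), node(L, node(b, b, Z), A), leaf(U)) = node(leaf(Z), node(node(node(b, b, b), k, node(k, k, b)), Z, U), leaf(node(L, L, L))).
Decompose node/3: leaf(X1) = leaf(Z),  node(L, node(b, b, Z), A) = node(node(node(b, b, b), k, node(k, k, b)), Z, U),  leaf(U) = leaf(node(L, L, L)).
Decompose leaf/1: X1 = Z.
Bind X1 := Z; no other remaining equation mentions X1.
Decompose node/3: L = node(node(b, b, b), k, node(k, k, b)),  node(b, b, Z) = Z,  A = U.
Bind L := node(node(b, b, b), k, node(k, k, b)); substituting into the one remaining equation that mentions L gives: leaf(U) = leaf(node(node(node(b, b, b), k, node(k, k, b)), node(node(b, b, b), k, node(k, k, b)), node(node(b, b, b), k, node(k, k, b)))).
Occurs check fails: Z occurs in node(b, b, Z); the equation Z = node(b, b, Z) has no finite solution.

FAIL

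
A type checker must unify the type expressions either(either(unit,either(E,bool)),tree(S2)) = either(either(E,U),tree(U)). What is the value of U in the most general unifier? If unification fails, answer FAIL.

Decompose either/2: either(unit,either(E,bool)) = either(E,U),  tree(S2) = tree(U).
Decompose either/2: unit = E,  either(E,bool) = U.
Bind E := unit; substituting into the one remaining equation that mentions E gives: either(unit,bool) = U.
Bind U := either(unit,bool); substituting into the remaining equation gives: tree(S2) = tree(either(unit,bool)).
Decompose tree/1: S2 = either(unit,bool).
Bind S2 := either(unit,bool).
MGU = { E := unit, U := either(unit,bool), S2 := either(unit,bool) }, so U := either(unit,bool).

either(unit,bool)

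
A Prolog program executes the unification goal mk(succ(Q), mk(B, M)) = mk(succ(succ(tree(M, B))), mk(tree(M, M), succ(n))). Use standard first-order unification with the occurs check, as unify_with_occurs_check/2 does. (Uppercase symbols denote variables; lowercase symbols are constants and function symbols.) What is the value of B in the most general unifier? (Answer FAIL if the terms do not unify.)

Decompose mk/2: succ(Q) = succ(succ(tree(M, B))),  mk(B, M) = mk(tree(M, M), succ(n)).
Decompose succ/1: Q = succ(tree(M, B)).
Bind Q := succ(tree(M, B)); no other remaining equation mentions Q.
Decompose mk/2: B = tree(M, M),  M = succ(n).
Bind B := tree(M, M); no other remaining equation mentions B. Substituting into the earlier binding gives Q := succ(tree(M, tree(M, M))).
Bind M := succ(n). Substituting into the earlier bindings gives Q := succ(tree(succ(n), tree(succ(n), succ(n)))), B := tree(succ(n), succ(n)).
MGU = { Q ↦ succ(tree(succ(n), tree(succ(n), succ(n)))), B ↦ tree(succ(n), succ(n)), M ↦ succ(n) }, so B ↦ tree(succ(n), succ(n)).

tree(succ(n), succ(n))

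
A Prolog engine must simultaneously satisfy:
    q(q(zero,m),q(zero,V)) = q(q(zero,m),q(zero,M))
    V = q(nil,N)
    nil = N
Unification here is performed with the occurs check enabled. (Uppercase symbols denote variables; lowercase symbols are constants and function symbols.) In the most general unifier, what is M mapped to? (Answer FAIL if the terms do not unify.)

Decompose q/2: q(zero,m) = q(zero,m),  q(zero,V) = q(zero,M).
Delete trivial equation q(zero,m) = q(zero,m).
Decompose q/2: zero = zero,  V = M.
Delete trivial equation zero = zero.
Bind V := M; substituting into the one remaining equation that mentions V gives: M = q(nil,N).
Bind M := q(nil,N); no other remaining equation mentions M. Substituting into the earlier binding gives V := q(nil,N).
Bind N := nil. Substituting into the earlier bindings gives V := q(nil,nil), M := q(nil,nil).
MGU = { V = q(nil,nil), M = q(nil,nil), N = nil }, so M = q(nil,nil).

q(nil,nil)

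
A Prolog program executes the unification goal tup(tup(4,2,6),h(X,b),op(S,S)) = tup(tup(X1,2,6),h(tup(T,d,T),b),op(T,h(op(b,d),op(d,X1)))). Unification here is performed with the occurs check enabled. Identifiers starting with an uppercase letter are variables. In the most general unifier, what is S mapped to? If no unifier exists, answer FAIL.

Decompose tup/3: tup(4,2,6) = tup(X1,2,6),  h(X,b) = h(tup(T,d,T),b),  op(S,S) = op(T,h(op(b,d),op(d,X1))).
Decompose tup/3: 4 = X1,  2 = 2,  6 = 6.
Bind X1 := 4; substituting into the one remaining equation that mentions X1 gives: op(S,S) = op(T,h(op(b,d),op(d,4))).
Delete trivial equation 2 = 2.
Delete trivial equation 6 = 6.
Decompose h/2: X = tup(T,d,T),  b = b.
Bind X := tup(T,d,T); no other remaining equation mentions X.
Delete trivial equation b = b.
Decompose op/2: S = T,  S = h(op(b,d),op(d,4)).
Bind S := T; substituting into the remaining equation gives: T = h(op(b,d),op(d,4)).
Bind T := h(op(b,d),op(d,4)). Substituting into the earlier bindings gives X := tup(h(op(b,d),op(d,4)),d,h(op(b,d),op(d,4))), S := h(op(b,d),op(d,4)).
MGU = { X1 -> 4, X -> tup(h(op(b,d),op(d,4)),d,h(op(b,d),op(d,4))), S -> h(op(b,d),op(d,4)), T -> h(op(b,d),op(d,4)) }, so S -> h(op(b,d),op(d,4)).

h(op(b,d),op(d,4))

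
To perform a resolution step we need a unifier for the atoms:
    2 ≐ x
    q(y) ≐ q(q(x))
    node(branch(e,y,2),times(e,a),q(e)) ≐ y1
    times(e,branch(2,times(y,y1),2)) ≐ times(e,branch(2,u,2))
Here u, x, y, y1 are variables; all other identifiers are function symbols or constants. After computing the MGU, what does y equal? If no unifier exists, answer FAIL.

q(2)

Bind x := 2; substituting into the one remaining equation that mentions x gives: q(y) ≐ q(q(2)).
Decompose q/1: y ≐ q(2).
Bind y := q(2); substituting into the remaining equations gives: node(branch(e,q(2),2),times(e,a),q(e)) ≐ y1,  times(e,branch(2,times(q(2),y1),2)) ≐ times(e,branch(2,u,2)).
Bind y1 := node(branch(e,q(2),2),times(e,a),q(e)); substituting into the remaining equation gives: times(e,branch(2,times(q(2),node(branch(e,q(2),2),times(e,a),q(e))),2)) ≐ times(e,branch(2,u,2)).
Decompose times/2: e ≐ e,  branch(2,times(q(2),node(branch(e,q(2),2),times(e,a),q(e))),2) ≐ branch(2,u,2).
Delete trivial equation e ≐ e.
Decompose branch/3: 2 ≐ 2,  times(q(2),node(branch(e,q(2),2),times(e,a),q(e))) ≐ u,  2 ≐ 2.
Delete trivial equation 2 ≐ 2.
Bind u := times(q(2),node(branch(e,q(2),2),times(e,a),q(e))); no other remaining equation mentions u.
Delete trivial equation 2 ≐ 2.
MGU = { x ↦ 2, y ↦ q(2), y1 ↦ node(branch(e,q(2),2),times(e,a),q(e)), u ↦ times(q(2),node(branch(e,q(2),2),times(e,a),q(e))) }, so y ↦ q(2).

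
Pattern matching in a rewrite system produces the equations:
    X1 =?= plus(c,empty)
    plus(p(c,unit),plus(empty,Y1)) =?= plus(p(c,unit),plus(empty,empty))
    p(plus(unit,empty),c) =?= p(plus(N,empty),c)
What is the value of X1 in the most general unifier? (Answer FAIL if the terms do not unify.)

Bind X1 := plus(c,empty); no other remaining equation mentions X1.
Decompose plus/2: p(c,unit) =?= p(c,unit),  plus(empty,Y1) =?= plus(empty,empty).
Delete trivial equation p(c,unit) =?= p(c,unit).
Decompose plus/2: empty =?= empty,  Y1 =?= empty.
Delete trivial equation empty =?= empty.
Bind Y1 := empty; no other remaining equation mentions Y1.
Decompose p/2: plus(unit,empty) =?= plus(N,empty),  c =?= c.
Decompose plus/2: unit =?= N,  empty =?= empty.
Bind N := unit; no other remaining equation mentions N.
Delete trivial equation empty =?= empty.
Delete trivial equation c =?= c.
MGU = { X1 := plus(c,empty), Y1 := empty, N := unit }, so X1 := plus(c,empty).

plus(c,empty)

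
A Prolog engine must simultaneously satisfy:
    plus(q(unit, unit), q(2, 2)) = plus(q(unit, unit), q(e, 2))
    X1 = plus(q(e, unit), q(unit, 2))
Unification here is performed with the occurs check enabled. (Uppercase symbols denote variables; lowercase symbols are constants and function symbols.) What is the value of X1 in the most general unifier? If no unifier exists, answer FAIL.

Decompose plus/2: q(unit, unit) = q(unit, unit),  q(2, 2) = q(e, 2).
Delete trivial equation q(unit, unit) = q(unit, unit).
Decompose q/2: 2 = e,  2 = 2.
Clash: constants 2 and e differ; no unifier exists.

FAIL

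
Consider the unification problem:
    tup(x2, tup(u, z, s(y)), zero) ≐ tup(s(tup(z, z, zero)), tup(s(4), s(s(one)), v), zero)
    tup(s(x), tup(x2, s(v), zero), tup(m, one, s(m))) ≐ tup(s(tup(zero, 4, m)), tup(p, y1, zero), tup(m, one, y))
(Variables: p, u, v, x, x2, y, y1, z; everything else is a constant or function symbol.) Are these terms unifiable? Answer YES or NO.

Decompose tup/3: x2 ≐ s(tup(z, z, zero)),  tup(u, z, s(y)) ≐ tup(s(4), s(s(one)), v),  zero ≐ zero.
Bind x2 := s(tup(z, z, zero)); substituting into the one remaining equation that mentions x2 gives: tup(s(x), tup(s(tup(z, z, zero)), s(v), zero), tup(m, one, s(m))) ≐ tup(s(tup(zero, 4, m)), tup(p, y1, zero), tup(m, one, y)).
Decompose tup/3: u ≐ s(4),  z ≐ s(s(one)),  s(y) ≐ v.
Bind u := s(4); no other remaining equation mentions u.
Bind z := s(s(one)); substituting into the one remaining equation that mentions z gives: tup(s(x), tup(s(tup(s(s(one)), s(s(one)), zero)), s(v), zero), tup(m, one, s(m))) ≐ tup(s(tup(zero, 4, m)), tup(p, y1, zero), tup(m, one, y)). Substituting into the earlier binding gives x2 := s(tup(s(s(one)), s(s(one)), zero)).
Bind v := s(y); substituting into the one remaining equation that mentions v gives: tup(s(x), tup(s(tup(s(s(one)), s(s(one)), zero)), s(s(y)), zero), tup(m, one, s(m))) ≐ tup(s(tup(zero, 4, m)), tup(p, y1, zero), tup(m, one, y)).
Delete trivial equation zero ≐ zero.
Decompose tup/3: s(x) ≐ s(tup(zero, 4, m)),  tup(s(tup(s(s(one)), s(s(one)), zero)), s(s(y)), zero) ≐ tup(p, y1, zero),  tup(m, one, s(m)) ≐ tup(m, one, y).
Decompose s/1: x ≐ tup(zero, 4, m).
Bind x := tup(zero, 4, m); no other remaining equation mentions x.
Decompose tup/3: s(tup(s(s(one)), s(s(one)), zero)) ≐ p,  s(s(y)) ≐ y1,  zero ≐ zero.
Bind p := s(tup(s(s(one)), s(s(one)), zero)); no other remaining equation mentions p.
Bind y1 := s(s(y)); no other remaining equation mentions y1.
Delete trivial equation zero ≐ zero.
Decompose tup/3: m ≐ m,  one ≐ one,  s(m) ≐ y.
Delete trivial equation m ≐ m.
Delete trivial equation one ≐ one.
Bind y := s(m). Substituting into the earlier bindings gives v := s(s(m)), y1 := s(s(s(m))).
No equations remain and no clash or occurs-check failure arose, so a unifier exists.

YES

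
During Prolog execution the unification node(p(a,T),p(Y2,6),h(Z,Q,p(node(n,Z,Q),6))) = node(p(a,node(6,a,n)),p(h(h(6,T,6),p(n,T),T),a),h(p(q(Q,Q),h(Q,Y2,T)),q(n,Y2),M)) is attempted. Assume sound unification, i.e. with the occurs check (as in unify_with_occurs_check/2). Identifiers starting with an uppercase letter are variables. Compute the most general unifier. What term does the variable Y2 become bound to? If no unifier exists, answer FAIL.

Decompose node/3: p(a,T) = p(a,node(6,a,n)),  p(Y2,6) = p(h(h(6,T,6),p(n,T),T),a),  h(Z,Q,p(node(n,Z,Q),6)) = h(p(q(Q,Q),h(Q,Y2,T)),q(n,Y2),M).
Decompose p/2: a = a,  T = node(6,a,n).
Delete trivial equation a = a.
Bind T := node(6,a,n); substituting into the remaining equations gives: p(Y2,6) = p(h(h(6,node(6,a,n),6),p(n,node(6,a,n)),node(6,a,n)),a),  h(Z,Q,p(node(n,Z,Q),6)) = h(p(q(Q,Q),h(Q,Y2,node(6,a,n))),q(n,Y2),M).
Decompose p/2: Y2 = h(h(6,node(6,a,n),6),p(n,node(6,a,n)),node(6,a,n)),  6 = a.
Bind Y2 := h(h(6,node(6,a,n),6),p(n,node(6,a,n)),node(6,a,n)); substituting into the one remaining equation that mentions Y2 gives: h(Z,Q,p(node(n,Z,Q),6)) = h(p(q(Q,Q),h(Q,h(h(6,node(6,a,n),6),p(n,node(6,a,n)),node(6,a,n)),node(6,a,n))),q(n,h(h(6,node(6,a,n),6),p(n,node(6,a,n)),node(6,a,n))),M).
Clash: constants 6 and a differ; no unifier exists.

FAIL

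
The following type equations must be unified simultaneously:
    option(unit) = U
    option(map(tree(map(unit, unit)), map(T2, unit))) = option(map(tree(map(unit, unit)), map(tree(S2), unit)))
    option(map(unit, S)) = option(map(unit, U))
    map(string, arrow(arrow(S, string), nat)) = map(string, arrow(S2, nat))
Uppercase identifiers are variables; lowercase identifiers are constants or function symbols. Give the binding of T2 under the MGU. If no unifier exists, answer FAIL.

tree(arrow(option(unit), string))

Bind U := option(unit); substituting into the one remaining equation that mentions U gives: option(map(unit, S)) = option(map(unit, option(unit))).
Decompose option/1: map(tree(map(unit, unit)), map(T2, unit)) = map(tree(map(unit, unit)), map(tree(S2), unit)).
Decompose map/2: tree(map(unit, unit)) = tree(map(unit, unit)),  map(T2, unit) = map(tree(S2), unit).
Delete trivial equation tree(map(unit, unit)) = tree(map(unit, unit)).
Decompose map/2: T2 = tree(S2),  unit = unit.
Bind T2 := tree(S2); no other remaining equation mentions T2.
Delete trivial equation unit = unit.
Decompose option/1: map(unit, S) = map(unit, option(unit)).
Decompose map/2: unit = unit,  S = option(unit).
Delete trivial equation unit = unit.
Bind S := option(unit); substituting into the remaining equation gives: map(string, arrow(arrow(option(unit), string), nat)) = map(string, arrow(S2, nat)).
Decompose map/2: string = string,  arrow(arrow(option(unit), string), nat) = arrow(S2, nat).
Delete trivial equation string = string.
Decompose arrow/2: arrow(option(unit), string) = S2,  nat = nat.
Bind S2 := arrow(option(unit), string); no other remaining equation mentions S2. Substituting into the earlier binding gives T2 := tree(arrow(option(unit), string)).
Delete trivial equation nat = nat.
MGU = { U ↦ option(unit), T2 ↦ tree(arrow(option(unit), string)), S ↦ option(unit), S2 ↦ arrow(option(unit), string) }, so T2 ↦ tree(arrow(option(unit), string)).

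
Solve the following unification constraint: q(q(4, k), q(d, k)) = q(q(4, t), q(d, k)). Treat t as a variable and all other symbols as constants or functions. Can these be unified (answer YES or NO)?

Decompose q/2: q(4, k) = q(4, t),  q(d, k) = q(d, k).
Decompose q/2: 4 = 4,  k = t.
Delete trivial equation 4 = 4.
Bind t := k; no other remaining equation mentions t.
Delete trivial equation q(d, k) = q(d, k).
No equations remain and no clash or occurs-check failure arose, so a unifier exists.

YES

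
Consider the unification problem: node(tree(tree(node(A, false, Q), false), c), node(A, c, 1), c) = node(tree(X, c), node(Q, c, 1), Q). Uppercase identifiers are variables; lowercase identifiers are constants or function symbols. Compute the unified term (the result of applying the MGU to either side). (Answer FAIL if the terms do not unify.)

Decompose node/3: tree(tree(node(A, false, Q), false), c) = tree(X, c),  node(A, c, 1) = node(Q, c, 1),  c = Q.
Decompose tree/2: tree(node(A, false, Q), false) = X,  c = c.
Bind X := tree(node(A, false, Q), false); no other remaining equation mentions X.
Delete trivial equation c = c.
Decompose node/3: A = Q,  c = c,  1 = 1.
Bind A := Q; no other remaining equation mentions A. Substituting into the earlier binding gives X := tree(node(Q, false, Q), false).
Delete trivial equation c = c.
Delete trivial equation 1 = 1.
Bind Q := c. Substituting into the earlier bindings gives X := tree(node(c, false, c), false), A := c.
Applying the MGU to either side gives node(tree(tree(node(c, false, c), false), c), node(c, c, 1), c).

node(tree(tree(node(c, false, c), false), c), node(c, c, 1), c)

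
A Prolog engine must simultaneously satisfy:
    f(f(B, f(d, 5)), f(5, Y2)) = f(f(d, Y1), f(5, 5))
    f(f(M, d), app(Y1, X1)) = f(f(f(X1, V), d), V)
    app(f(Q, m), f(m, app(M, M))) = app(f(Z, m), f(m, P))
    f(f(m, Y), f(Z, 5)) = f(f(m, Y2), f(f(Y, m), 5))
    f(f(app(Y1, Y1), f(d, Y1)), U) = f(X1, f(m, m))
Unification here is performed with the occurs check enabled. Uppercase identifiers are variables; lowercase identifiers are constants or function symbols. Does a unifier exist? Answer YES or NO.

YES

Decompose f/2: f(B, f(d, 5)) = f(d, Y1),  f(5, Y2) = f(5, 5).
Decompose f/2: B = d,  f(d, 5) = Y1.
Bind B := d; no other remaining equation mentions B.
Bind Y1 := f(d, 5); substituting into the 2 remaining equations that mention Y1 gives: f(f(M, d), app(f(d, 5), X1)) = f(f(f(X1, V), d), V),  f(f(app(f(d, 5), f(d, 5)), f(d, f(d, 5))), U) = f(X1, f(m, m)).
Decompose f/2: 5 = 5,  Y2 = 5.
Delete trivial equation 5 = 5.
Bind Y2 := 5; substituting into the one remaining equation that mentions Y2 gives: f(f(m, Y), f(Z, 5)) = f(f(m, 5), f(f(Y, m), 5)).
Decompose f/2: f(M, d) = f(f(X1, V), d),  app(f(d, 5), X1) = V.
Decompose f/2: M = f(X1, V),  d = d.
Bind M := f(X1, V); substituting into the one remaining equation that mentions M gives: app(f(Q, m), f(m, app(f(X1, V), f(X1, V)))) = app(f(Z, m), f(m, P)).
Delete trivial equation d = d.
Bind V := app(f(d, 5), X1); substituting into the one remaining equation that mentions V gives: app(f(Q, m), f(m, app(f(X1, app(f(d, 5), X1)), f(X1, app(f(d, 5), X1))))) = app(f(Z, m), f(m, P)). Substituting into the earlier binding gives M := f(X1, app(f(d, 5), X1)).
Decompose app/2: f(Q, m) = f(Z, m),  f(m, app(f(X1, app(f(d, 5), X1)), f(X1, app(f(d, 5), X1)))) = f(m, P).
Decompose f/2: Q = Z,  m = m.
Bind Q := Z; no other remaining equation mentions Q.
Delete trivial equation m = m.
Decompose f/2: m = m,  app(f(X1, app(f(d, 5), X1)), f(X1, app(f(d, 5), X1))) = P.
Delete trivial equation m = m.
Bind P := app(f(X1, app(f(d, 5), X1)), f(X1, app(f(d, 5), X1))); no other remaining equation mentions P.
Decompose f/2: f(m, Y) = f(m, 5),  f(Z, 5) = f(f(Y, m), 5).
Decompose f/2: m = m,  Y = 5.
Delete trivial equation m = m.
Bind Y := 5; substituting into the one remaining equation that mentions Y gives: f(Z, 5) = f(f(5, m), 5).
Decompose f/2: Z = f(5, m),  5 = 5.
Bind Z := f(5, m); no other remaining equation mentions Z. Substituting into the earlier binding gives Q := f(5, m).
Delete trivial equation 5 = 5.
Decompose f/2: f(app(f(d, 5), f(d, 5)), f(d, f(d, 5))) = X1,  U = f(m, m).
Bind X1 := f(app(f(d, 5), f(d, 5)), f(d, f(d, 5))); no other remaining equation mentions X1. Substituting into the earlier bindings gives M := f(f(app(f(d, 5), f(d, 5)), f(d, f(d, 5))), app(f(d, 5), f(app(f(d, 5), f(d, 5)), f(d, f(d, 5))))), V := app(f(d, 5), f(app(f(d, 5), f(d, 5)), f(d, f(d, 5)))), P := app(f(f(app(f(d, 5), f(d, 5)), f(d, f(d, 5))), app(f(d, 5), f(app(f(d, 5), f(d, 5)), f(d, f(d, 5))))), f(f(app(f(d, 5), f(d, 5)), f(d, f(d, 5))), app(f(d, 5), f(app(f(d, 5), f(d, 5)), f(d, f(d, 5)))))).
Bind U := f(m, m).
No equations remain and no clash or occurs-check failure arose, so a unifier exists.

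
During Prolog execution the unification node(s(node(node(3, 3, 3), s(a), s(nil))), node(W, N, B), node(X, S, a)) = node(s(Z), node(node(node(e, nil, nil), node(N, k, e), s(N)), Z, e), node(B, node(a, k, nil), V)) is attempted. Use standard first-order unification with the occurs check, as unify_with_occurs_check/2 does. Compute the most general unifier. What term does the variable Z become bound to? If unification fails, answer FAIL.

Decompose node/3: s(node(node(3, 3, 3), s(a), s(nil))) = s(Z),  node(W, N, B) = node(node(node(e, nil, nil), node(N, k, e), s(N)), Z, e),  node(X, S, a) = node(B, node(a, k, nil), V).
Decompose s/1: node(node(3, 3, 3), s(a), s(nil)) = Z.
Bind Z := node(node(3, 3, 3), s(a), s(nil)); substituting into the one remaining equation that mentions Z gives: node(W, N, B) = node(node(node(e, nil, nil), node(N, k, e), s(N)), node(node(3, 3, 3), s(a), s(nil)), e).
Decompose node/3: W = node(node(e, nil, nil), node(N, k, e), s(N)),  N = node(node(3, 3, 3), s(a), s(nil)),  B = e.
Bind W := node(node(e, nil, nil), node(N, k, e), s(N)); no other remaining equation mentions W.
Bind N := node(node(3, 3, 3), s(a), s(nil)); no other remaining equation mentions N. Substituting into the earlier binding gives W := node(node(e, nil, nil), node(node(node(3, 3, 3), s(a), s(nil)), k, e), s(node(node(3, 3, 3), s(a), s(nil)))).
Bind B := e; substituting into the remaining equation gives: node(X, S, a) = node(e, node(a, k, nil), V).
Decompose node/3: X = e,  S = node(a, k, nil),  a = V.
Bind X := e; no other remaining equation mentions X.
Bind S := node(a, k, nil); no other remaining equation mentions S.
Bind V := a.
MGU = { Z -> node(node(3, 3, 3), s(a), s(nil)), W -> node(node(e, nil, nil), node(node(node(3, 3, 3), s(a), s(nil)), k, e), s(node(node(3, 3, 3), s(a), s(nil)))), N -> node(node(3, 3, 3), s(a), s(nil)), B -> e, X -> e, S -> node(a, k, nil), V -> a }, so Z -> node(node(3, 3, 3), s(a), s(nil)).

node(node(3, 3, 3), s(a), s(nil))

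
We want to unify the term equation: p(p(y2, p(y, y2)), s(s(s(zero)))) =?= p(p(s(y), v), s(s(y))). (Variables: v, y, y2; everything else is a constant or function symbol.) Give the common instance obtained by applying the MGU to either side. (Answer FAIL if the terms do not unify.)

Decompose p/2: p(y2, p(y, y2)) =?= p(s(y), v),  s(s(s(zero))) =?= s(s(y)).
Decompose p/2: y2 =?= s(y),  p(y, y2) =?= v.
Bind y2 := s(y); substituting into the one remaining equation that mentions y2 gives: p(y, s(y)) =?= v.
Bind v := p(y, s(y)); no other remaining equation mentions v.
Decompose s/1: s(s(zero)) =?= s(y).
Decompose s/1: s(zero) =?= y.
Bind y := s(zero). Substituting into the earlier bindings gives y2 := s(s(zero)), v := p(s(zero), s(s(zero))).
Applying the MGU to either side gives p(p(s(s(zero)), p(s(zero), s(s(zero)))), s(s(s(zero)))).

p(p(s(s(zero)), p(s(zero), s(s(zero)))), s(s(s(zero))))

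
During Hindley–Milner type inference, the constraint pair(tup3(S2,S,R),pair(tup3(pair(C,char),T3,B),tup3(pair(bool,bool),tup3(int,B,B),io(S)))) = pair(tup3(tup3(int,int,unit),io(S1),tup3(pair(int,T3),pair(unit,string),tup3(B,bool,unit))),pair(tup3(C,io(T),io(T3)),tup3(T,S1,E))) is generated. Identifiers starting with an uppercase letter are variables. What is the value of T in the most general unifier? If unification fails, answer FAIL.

Decompose pair/2: tup3(S2,S,R) = tup3(tup3(int,int,unit),io(S1),tup3(pair(int,T3),pair(unit,string),tup3(B,bool,unit))),  pair(tup3(pair(C,char),T3,B),tup3(pair(bool,bool),tup3(int,B,B),io(S))) = pair(tup3(C,io(T),io(T3)),tup3(T,S1,E)).
Decompose tup3/3: S2 = tup3(int,int,unit),  S = io(S1),  R = tup3(pair(int,T3),pair(unit,string),tup3(B,bool,unit)).
Bind S2 := tup3(int,int,unit); no other remaining equation mentions S2.
Bind S := io(S1); substituting into the one remaining equation that mentions S gives: pair(tup3(pair(C,char),T3,B),tup3(pair(bool,bool),tup3(int,B,B),io(io(S1)))) = pair(tup3(C,io(T),io(T3)),tup3(T,S1,E)).
Bind R := tup3(pair(int,T3),pair(unit,string),tup3(B,bool,unit)); no other remaining equation mentions R.
Decompose pair/2: tup3(pair(C,char),T3,B) = tup3(C,io(T),io(T3)),  tup3(pair(bool,bool),tup3(int,B,B),io(io(S1))) = tup3(T,S1,E).
Decompose tup3/3: pair(C,char) = C,  T3 = io(T),  B = io(T3).
Occurs check fails: C occurs in pair(C,char); the equation C = pair(C,char) has no finite solution.

FAIL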